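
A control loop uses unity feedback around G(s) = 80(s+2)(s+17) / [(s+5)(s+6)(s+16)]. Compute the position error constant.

G(s) has no factors of s in the denominator, so the system is type 0.
K_p = lim_{s→0} G(s) = 80·2·17 / (5·6·16) = 17/3.

17/3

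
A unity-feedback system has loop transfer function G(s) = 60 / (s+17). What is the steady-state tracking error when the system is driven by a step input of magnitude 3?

G(s) has no factors of s in the denominator, so the system is type 0.
K_p = lim_{s→0} G(s) = 60 / (17) = 60/17.
e_ss = 3/(1 + K_p) = 3/(77/17) = 51/77.

51/77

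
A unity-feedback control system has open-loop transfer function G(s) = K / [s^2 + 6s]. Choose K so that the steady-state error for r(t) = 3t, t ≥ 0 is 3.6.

5

Factoring s from the denominator leaves a polynomial with constant term 6, so the system is type 1.
K_v = lim_{s→0} s·G(s) = K / 6 = (1/6)·K.
e_ss = 3/K_v = 3.6 ⇒ K_v = 5/6 ⇒ K = (5/6)/(1/6) = 5.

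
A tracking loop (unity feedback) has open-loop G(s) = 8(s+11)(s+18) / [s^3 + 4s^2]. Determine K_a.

396

The denominator has no term below 4s^2 — 2 poles at s=0, type 2.
K_a = lim_{s→0} s^2·G(s) = 8·11·18 / 4 = 396.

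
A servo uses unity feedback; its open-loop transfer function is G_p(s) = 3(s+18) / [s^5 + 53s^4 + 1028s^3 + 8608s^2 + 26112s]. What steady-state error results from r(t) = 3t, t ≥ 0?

4352/3

The denominator has no term below 26112s — 1 pole at s=0, type 1.
K_v = lim_{s→0} s·G_p(s) = 3·18 / 26112 = 9/4352.
e_ss = 3/K_v = 3/(9/4352) = 4352/3.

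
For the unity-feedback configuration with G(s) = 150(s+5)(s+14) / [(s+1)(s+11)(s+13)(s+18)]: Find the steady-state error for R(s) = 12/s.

G(s) has no factors of s in the denominator, so the system is type 0.
K_p = lim_{s→0} G(s) = 150·5·14 / (1·11·13·18) = 1750/429.
e_ss = 12/(1 + K_p) = 12/(2179/429) = 5148/2179.

5148/2179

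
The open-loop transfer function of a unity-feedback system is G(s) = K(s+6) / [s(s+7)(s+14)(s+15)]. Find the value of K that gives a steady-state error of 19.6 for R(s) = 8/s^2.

One free integrator in G(s): this is a type 1 system.
K_v = lim_{s→0} s·G(s) = K·6 / (7·14·15) = (1/245)·K.
e_ss = 8/K_v = 19.6 ⇒ K_v = 20/49 ⇒ K = (20/49)/(1/245) = 100.

100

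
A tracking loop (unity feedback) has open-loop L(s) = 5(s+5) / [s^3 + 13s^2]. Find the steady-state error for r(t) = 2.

Factoring s^2 from the denominator leaves a polynomial with constant term 13, so the system is type 2.
K_p = ∞ for a type-2 system; e_ss to a step is zero.

0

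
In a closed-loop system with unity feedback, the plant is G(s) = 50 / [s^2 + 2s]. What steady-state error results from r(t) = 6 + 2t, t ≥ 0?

Lowest-order denominator term is 2s, so the open loop has 1 pole at the origin → type 1 system. Taking each input component in turn:
  • 6: tracked with zero error.
  • 2t: e_ss = 2/K_v with K_v=25 → 0.08.
Total e_ss = 0.08.

0.08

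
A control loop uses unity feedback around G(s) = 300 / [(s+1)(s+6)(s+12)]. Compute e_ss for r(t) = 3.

No free integrators in G(s): this is a type 0 system.
K_p = lim_{s→0} G(s) = 300 / (1·6·12) = 25/6.
e_ss = 3/(1 + K_p) = 3/(31/6) = 18/31.

18/31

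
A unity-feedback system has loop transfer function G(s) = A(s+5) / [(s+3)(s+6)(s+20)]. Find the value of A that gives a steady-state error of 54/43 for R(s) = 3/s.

100

G(s) has no factors of s in the denominator, so the system is type 0.
K_p = lim_{s→0} G(s) = A·5 / (3·6·20) = (1/72)·A.
e_ss = 3/(1 + K_p) = 54/43 ⇒ 1 + (1/72)·A = 43/18 ⇒ A = 100.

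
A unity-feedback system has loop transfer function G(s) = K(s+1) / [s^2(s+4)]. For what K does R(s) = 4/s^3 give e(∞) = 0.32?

50

System type = 2 (two poles at s=0).
K_a = lim_{s→0} s^2·G(s) = K·1 / (4) = 0.25·K.
e_ss = 4/K_a = 0.32 ⇒ K_a = 12.5 ⇒ K = 12.5/0.25 = 50.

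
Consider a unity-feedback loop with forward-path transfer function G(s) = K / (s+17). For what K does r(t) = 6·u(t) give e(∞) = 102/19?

2

No free integrators in G(s): this is a type 0 system.
K_p = lim_{s→0} G(s) = K / (17) = (1/17)·K.
e_ss = 6/(1 + K_p) = 102/19 ⇒ 1 + (1/17)·K = 19/17 ⇒ K = 2.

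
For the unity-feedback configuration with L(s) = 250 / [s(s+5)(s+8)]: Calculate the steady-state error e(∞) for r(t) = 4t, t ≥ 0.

System type = 1 (one pole at s=0).
K_v = lim_{s→0} s·L(s) = 250 / (5·8) = 6.25.
e_ss = 4/K_v = 4/6.25 = 0.64.

0.64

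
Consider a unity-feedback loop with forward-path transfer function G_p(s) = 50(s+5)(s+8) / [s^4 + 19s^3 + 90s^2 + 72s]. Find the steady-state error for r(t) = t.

Factoring s from the denominator leaves a polynomial with constant term 72, so the system is type 1.
K_v = lim_{s→0} s·G_p(s) = 50·5·8 / 72 = 250/9.
e_ss = 1/K_v = 1/(250/9) = 0.036.

0.036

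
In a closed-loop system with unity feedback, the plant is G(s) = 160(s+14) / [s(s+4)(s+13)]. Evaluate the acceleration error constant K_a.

System type = 1 (one pole at s=0).
K_a = lim_{s→0} s^2·G(s) = 0 (the extra factor of s kills the finite limit).

0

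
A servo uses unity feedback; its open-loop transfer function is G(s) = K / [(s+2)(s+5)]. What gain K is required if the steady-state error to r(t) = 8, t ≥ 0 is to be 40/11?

G(s) has no factors of s in the denominator, so the system is type 0.
K_p = lim_{s→0} G(s) = K / (2·5) = 0.1·K.
e_ss = 8/(1 + K_p) = 40/11 ⇒ 1 + 0.1·K = 2.2 ⇒ K = 12.

12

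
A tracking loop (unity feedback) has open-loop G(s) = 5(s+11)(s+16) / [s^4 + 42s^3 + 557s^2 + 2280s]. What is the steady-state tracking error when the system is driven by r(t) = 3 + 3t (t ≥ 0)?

Lowest-order denominator term is 2280s, so the open loop has 1 pole at the origin → type 1 system. By superposition:
  • 3: tracked with zero error.
  • 3t: e_ss = 3/K_v with K_v=22/57 → 171/22.
Total e_ss = 171/22.

171/22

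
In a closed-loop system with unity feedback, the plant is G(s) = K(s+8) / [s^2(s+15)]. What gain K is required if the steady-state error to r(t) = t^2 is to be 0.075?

50

The open loop has two poles at the origin → type 2 system.
K_a = lim_{s→0} s^2·G(s) = K·8 / (15) = (8/15)·K.
e_ss = 2/K_a = 0.075 ⇒ K_a = 80/3 ⇒ K = (80/3)/(8/15) = 50.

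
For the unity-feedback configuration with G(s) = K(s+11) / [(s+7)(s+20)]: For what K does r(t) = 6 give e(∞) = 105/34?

System type = 0 (no poles at s=0).
K_p = lim_{s→0} G(s) = K·11 / (7·20) = (11/140)·K.
e_ss = 6/(1 + K_p) = 105/34 ⇒ 1 + (11/140)·K = 68/35 ⇒ K = 12.

12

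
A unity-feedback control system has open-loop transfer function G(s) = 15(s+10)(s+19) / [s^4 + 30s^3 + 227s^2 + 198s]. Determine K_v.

475/33

The denominator has no term below 198s — 1 pole at s=0, type 1.
K_v = lim_{s→0} s·G(s) = 15·10·19 / 198 = 475/33.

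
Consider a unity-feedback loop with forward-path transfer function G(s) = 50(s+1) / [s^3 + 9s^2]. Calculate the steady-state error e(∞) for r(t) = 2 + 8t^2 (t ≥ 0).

Factoring s^2 from the denominator leaves a polynomial with constant term 9, so the system is type 2. Taking each input component in turn:
  • 2: tracked with zero error.
  • 8t^2: e_ss = 16/K_a with K_a=50/9 → 2.88.
Total e_ss = 2.88.

2.88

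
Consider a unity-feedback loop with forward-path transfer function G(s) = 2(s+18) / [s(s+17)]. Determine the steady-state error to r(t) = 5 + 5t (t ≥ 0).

85/36

System type = 1 (one pole at s=0). Treating each term separately:
  • 5: tracked with zero error.
  • 5t: e_ss = 5/K_v with K_v=36/17 → 85/36.
Total e_ss = 85/36.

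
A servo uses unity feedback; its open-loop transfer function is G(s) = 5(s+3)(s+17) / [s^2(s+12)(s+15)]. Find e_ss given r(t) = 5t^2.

120/17

System type = 2 (two poles at s=0).
K_a = lim_{s→0} s^2·G(s) = 5·3·17 / (12·15) = 17/12.
r(t) = 5t^2 gives R(s) = 10/s^3.
e_ss = 10/K_a = 10/(17/12) = 120/17.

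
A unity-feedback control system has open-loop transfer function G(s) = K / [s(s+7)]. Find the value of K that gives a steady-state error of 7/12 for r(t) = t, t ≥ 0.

12

G(s) has one factor of s in the denominator, so the system is type 1.
K_v = lim_{s→0} s·G(s) = K / (7) = (1/7)·K.
e_ss = 1/K_v = 7/12 ⇒ K_v = 12/7 ⇒ K = (12/7)/(1/7) = 12.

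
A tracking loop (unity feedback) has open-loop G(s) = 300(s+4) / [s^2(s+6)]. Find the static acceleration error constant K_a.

Two free integrators in G(s): this is a type 2 system.
K_a = lim_{s→0} s^2·G(s) = 300·4 / (6) = 200.

200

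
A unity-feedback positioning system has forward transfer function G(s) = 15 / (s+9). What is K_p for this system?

G(s) has no factors of s in the denominator, so the system is type 0.
K_p = lim_{s→0} G(s) = 15 / (9) = 5/3.

5/3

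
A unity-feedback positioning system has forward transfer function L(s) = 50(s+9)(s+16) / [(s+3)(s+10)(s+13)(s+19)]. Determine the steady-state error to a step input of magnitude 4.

988/487

L(s) has no factors of s in the denominator, so the system is type 0.
K_p = lim_{s→0} L(s) = 50·9·16 / (3·10·13·19) = 240/247.
e_ss = 4/(1 + K_p) = 4/(487/247) = 988/487.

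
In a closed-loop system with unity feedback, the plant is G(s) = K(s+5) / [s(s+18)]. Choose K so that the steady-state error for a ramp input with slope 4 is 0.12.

120

System type = 1 (one pole at s=0).
K_v = lim_{s→0} s·G(s) = K·5 / (18) = (5/18)·K.
e_ss = 4/K_v = 0.12 ⇒ K_v = 100/3 ⇒ K = (100/3)/(5/18) = 120.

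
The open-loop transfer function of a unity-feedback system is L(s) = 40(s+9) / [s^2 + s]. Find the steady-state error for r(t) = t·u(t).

1/360

Factoring s from the denominator leaves a polynomial with constant term 1, so the system is type 1.
K_v = lim_{s→0} s·L(s) = 40·9 / 1 = 360.
e_ss = 1/K_v = 1/360.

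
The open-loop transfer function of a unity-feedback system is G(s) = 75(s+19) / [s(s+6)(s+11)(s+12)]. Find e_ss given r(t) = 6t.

1584/475

G(s) has one factor of s in the denominator, so the system is type 1.
K_v = lim_{s→0} s·G(s) = 75·19 / (6·11·12) = 475/264.
e_ss = 6/K_v = 6/(475/264) = 1584/475.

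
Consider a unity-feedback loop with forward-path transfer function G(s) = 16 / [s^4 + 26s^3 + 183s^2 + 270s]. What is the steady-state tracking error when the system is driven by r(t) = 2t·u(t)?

Lowest-order denominator term is 270s, so the open loop has 1 pole at the origin → type 1 system.
K_v = lim_{s→0} s·G(s) = 16 / 270 = 8/135.
e_ss = 2/K_v = 2/(8/135) = 33.75.

33.75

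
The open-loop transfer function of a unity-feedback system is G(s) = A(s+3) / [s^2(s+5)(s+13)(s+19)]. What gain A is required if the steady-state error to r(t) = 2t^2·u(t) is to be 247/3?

The open loop has two poles at the origin → type 2 system.
K_a = lim_{s→0} s^2·G(s) = A·3 / (5·13·19) = (3/1235)·A.
e_ss = 4/K_a = 247/3 ⇒ K_a = 12/247 ⇒ A = (12/247)/(3/1235) = 20.

20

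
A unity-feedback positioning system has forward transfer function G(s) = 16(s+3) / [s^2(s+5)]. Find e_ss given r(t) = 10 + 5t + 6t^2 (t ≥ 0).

Two free integrators in G(s): this is a type 2 system. Treating each term separately:
  • 10: tracked with zero error.
  • 5t: tracked with zero error.
  • 6t^2: e_ss = 12/K_a with K_a=9.6 → 1.25.
Total e_ss = 1.25.

1.25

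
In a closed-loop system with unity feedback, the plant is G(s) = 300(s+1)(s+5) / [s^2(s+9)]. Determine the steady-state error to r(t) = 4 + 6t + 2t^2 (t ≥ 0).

G(s) has two factors of s in the denominator, so the system is type 2. By superposition:
  • 4: tracked with zero error.
  • 6t: tracked with zero error.
  • 2t^2: e_ss = 4/K_a with K_a=500/3 → 0.024.
Total e_ss = 0.024.

0.024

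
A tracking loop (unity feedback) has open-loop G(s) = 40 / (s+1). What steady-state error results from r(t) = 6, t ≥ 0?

The open loop has no poles at the origin → type 0 system.
K_p = lim_{s→0} G(s) = 40 / (1) = 40.
e_ss = 6/(1 + K_p) = 6/41.

6/41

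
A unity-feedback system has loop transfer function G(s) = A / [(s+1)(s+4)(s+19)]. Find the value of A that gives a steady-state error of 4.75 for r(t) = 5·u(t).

G(s) has no factors of s in the denominator, so the system is type 0.
K_p = lim_{s→0} G(s) = A / (1·4·19) = (1/76)·A.
e_ss = 5/(1 + K_p) = 4.75 ⇒ 1 + (1/76)·A = 20/19 ⇒ A = 4.

4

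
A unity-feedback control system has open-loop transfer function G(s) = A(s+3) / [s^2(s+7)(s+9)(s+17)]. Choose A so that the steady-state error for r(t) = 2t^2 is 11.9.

120

The open loop has two poles at the origin → type 2 system.
K_a = lim_{s→0} s^2·G(s) = A·3 / (7·9·17) = (1/357)·A.
e_ss = 4/K_a = 11.9 ⇒ K_a = 40/119 ⇒ A = (40/119)/(1/357) = 120.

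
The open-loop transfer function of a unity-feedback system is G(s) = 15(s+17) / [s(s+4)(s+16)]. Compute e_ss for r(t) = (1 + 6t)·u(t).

System type = 1 (one pole at s=0). Taking each input component in turn:
  • 1: tracked with zero error.
  • 6t: e_ss = 6/K_v with K_v=255/64 → 128/85.
Total e_ss = 128/85.

128/85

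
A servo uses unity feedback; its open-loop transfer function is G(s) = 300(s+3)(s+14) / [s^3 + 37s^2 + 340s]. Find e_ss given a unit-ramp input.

17/630

Factoring s from the denominator leaves a polynomial with constant term 340, so the system is type 1.
K_v = lim_{s→0} s·G(s) = 300·3·14 / 340 = 630/17.
e_ss = 1/K_v = 1/(630/17) = 17/630.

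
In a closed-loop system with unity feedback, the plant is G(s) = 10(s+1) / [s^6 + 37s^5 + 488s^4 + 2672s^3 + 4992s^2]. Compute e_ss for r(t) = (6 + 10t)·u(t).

Lowest-order denominator term is 4992s^2, so the open loop has 2 poles at the origin → type 2 system. Taking each input component in turn:
  • 6: tracked with zero error.
  • 10t: tracked with zero error.
Total e_ss = 0.

0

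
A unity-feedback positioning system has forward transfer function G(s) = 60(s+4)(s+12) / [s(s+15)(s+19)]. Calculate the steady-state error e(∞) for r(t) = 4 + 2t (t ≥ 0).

System type = 1 (one pole at s=0). Taking each input component in turn:
  • 4: tracked with zero error.
  • 2t: e_ss = 2/K_v with K_v=192/19 → 19/96.
Total e_ss = 19/96.

19/96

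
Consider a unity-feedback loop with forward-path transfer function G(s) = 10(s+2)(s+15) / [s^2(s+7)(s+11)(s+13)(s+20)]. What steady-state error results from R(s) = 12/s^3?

800.8

The open loop has two poles at the origin → type 2 system.
K_a = lim_{s→0} s^2·G(s) = 10·2·15 / (7·11·13·20) = 15/1001.
r(t) = 6t^2 gives R(s) = 12/s^3.
e_ss = 12/K_a = 12/(15/1001) = 800.8.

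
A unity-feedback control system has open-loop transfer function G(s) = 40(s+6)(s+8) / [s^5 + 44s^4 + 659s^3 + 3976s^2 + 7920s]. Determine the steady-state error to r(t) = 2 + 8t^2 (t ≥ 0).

infinity

Lowest-order denominator term is 7920s, so the open loop has 1 pole at the origin → type 1 system. By superposition:
  • 2: tracked with zero error.
  • 8t^2: a type-1 system cannot track it, e_ss → ∞.
The unbounded component dominates.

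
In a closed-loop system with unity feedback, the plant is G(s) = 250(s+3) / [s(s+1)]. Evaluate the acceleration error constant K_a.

One free integrator in G(s): this is a type 1 system.
K_a = lim_{s→0} s^2·G(s) = 0 (the extra factor of s kills the finite limit).

0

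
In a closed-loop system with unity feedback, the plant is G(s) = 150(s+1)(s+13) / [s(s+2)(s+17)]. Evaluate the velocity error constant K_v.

975/17

G(s) has one factor of s in the denominator, so the system is type 1.
K_v = lim_{s→0} s·G(s) = 150·1·13 / (2·17) = 975/17.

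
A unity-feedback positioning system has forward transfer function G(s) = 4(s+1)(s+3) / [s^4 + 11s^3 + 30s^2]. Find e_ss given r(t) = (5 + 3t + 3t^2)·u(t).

Lowest-order denominator term is 30s^2, so the open loop has 2 poles at the origin → type 2 system. Treating each term separately:
  • 5: tracked with zero error.
  • 3t: tracked with zero error.
  • 3t^2: e_ss = 6/K_a with K_a=0.4 → 15.
Total e_ss = 15.

15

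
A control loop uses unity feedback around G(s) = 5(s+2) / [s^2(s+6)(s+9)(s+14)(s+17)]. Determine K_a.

5/6426

G(s) has two factors of s in the denominator, so the system is type 2.
K_a = lim_{s→0} s^2·G(s) = 5·2 / (6·9·14·17) = 5/6426.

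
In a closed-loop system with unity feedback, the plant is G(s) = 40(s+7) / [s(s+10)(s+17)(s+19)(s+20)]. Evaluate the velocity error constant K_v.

7/1615

G(s) has one factor of s in the denominator, so the system is type 1.
K_v = lim_{s→0} s·G(s) = 40·7 / (10·17·19·20) = 7/1615.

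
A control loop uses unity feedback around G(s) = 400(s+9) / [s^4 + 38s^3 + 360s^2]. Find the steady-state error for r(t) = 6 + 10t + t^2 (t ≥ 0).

The denominator has no term below 360s^2 — 2 poles at s=0, type 2. By superposition:
  • 6: tracked with zero error.
  • 10t: tracked with zero error.
  • t^2: e_ss = 2/K_a with K_a=10 → 0.2.
Total e_ss = 0.2.

0.2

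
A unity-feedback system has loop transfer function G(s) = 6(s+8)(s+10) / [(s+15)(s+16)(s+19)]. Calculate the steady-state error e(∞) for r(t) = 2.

38/21

The open loop has no poles at the origin → type 0 system.
K_p = lim_{s→0} G(s) = 6·8·10 / (15·16·19) = 2/19.
e_ss = 2/(1 + K_p) = 2/(21/19) = 38/21.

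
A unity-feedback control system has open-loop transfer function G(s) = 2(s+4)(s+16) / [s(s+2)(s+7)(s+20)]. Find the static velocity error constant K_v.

The open loop has one pole at the origin → type 1 system.
K_v = lim_{s→0} s·G(s) = 2·4·16 / (2·7·20) = 16/35.

16/35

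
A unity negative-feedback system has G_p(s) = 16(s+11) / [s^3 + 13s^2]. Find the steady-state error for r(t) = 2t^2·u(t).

13/44

Lowest-order denominator term is 13s^2, so the open loop has 2 poles at the origin → type 2 system.
K_a = lim_{s→0} s^2·G_p(s) = 16·11 / 13 = 176/13.
r(t) = 2t^2 gives R(s) = 4/s^3.
e_ss = 4/K_a = 4/(176/13) = 13/44.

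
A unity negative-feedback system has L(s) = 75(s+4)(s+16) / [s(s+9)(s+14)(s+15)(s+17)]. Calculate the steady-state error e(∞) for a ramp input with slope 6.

40.1625

The open loop has one pole at the origin → type 1 system.
K_v = lim_{s→0} s·L(s) = 75·4·16 / (9·14·15·17) = 160/1071.
e_ss = 6/K_v = 6/(160/1071) = 40.1625.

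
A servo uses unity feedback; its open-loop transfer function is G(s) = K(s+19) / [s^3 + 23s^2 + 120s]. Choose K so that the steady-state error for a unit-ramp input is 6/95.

100

The denominator has no term below 120s — 1 pole at s=0, type 1.
K_v = lim_{s→0} s·G(s) = K·19 / 120 = (19/120)·K.
e_ss = 1/K_v = 6/95 ⇒ K_v = 95/6 ⇒ K = (95/6)/(19/120) = 100.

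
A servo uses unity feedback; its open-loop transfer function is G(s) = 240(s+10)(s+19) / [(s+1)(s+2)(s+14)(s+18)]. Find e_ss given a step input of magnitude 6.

No free integrators in G(s): this is a type 0 system.
K_p = lim_{s→0} G(s) = 240·10·19 / (1·2·14·18) = 1900/21.
e_ss = 6/(1 + K_p) = 6/(1921/21) = 126/1921.

126/1921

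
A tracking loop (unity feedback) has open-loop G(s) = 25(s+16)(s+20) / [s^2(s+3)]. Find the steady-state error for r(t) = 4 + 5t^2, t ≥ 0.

System type = 2 (two poles at s=0). Treating each term separately:
  • 4: tracked with zero error.
  • 5t^2: e_ss = 10/K_a with K_a=8000/3 → 3/800.
Total e_ss = 3/800.

3/800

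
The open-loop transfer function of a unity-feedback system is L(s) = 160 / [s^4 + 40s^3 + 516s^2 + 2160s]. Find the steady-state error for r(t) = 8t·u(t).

108

Factoring s from the denominator leaves a polynomial with constant term 2160, so the system is type 1.
K_v = lim_{s→0} s·L(s) = 160 / 2160 = 2/27.
e_ss = 8/K_v = 8/(2/27) = 108.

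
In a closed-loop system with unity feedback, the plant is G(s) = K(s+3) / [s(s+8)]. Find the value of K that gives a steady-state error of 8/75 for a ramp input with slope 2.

G(s) has one factor of s in the denominator, so the system is type 1.
K_v = lim_{s→0} s·G(s) = K·3 / (8) = 0.375·K.
e_ss = 2/K_v = 8/75 ⇒ K_v = 18.75 ⇒ K = 18.75/0.375 = 50.

50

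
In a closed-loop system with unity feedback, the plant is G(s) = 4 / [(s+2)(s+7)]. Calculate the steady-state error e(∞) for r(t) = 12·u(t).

28/3

The open loop has no poles at the origin → type 0 system.
K_p = lim_{s→0} G(s) = 4 / (2·7) = 2/7.
e_ss = 12/(1 + K_p) = 12/(9/7) = 28/3.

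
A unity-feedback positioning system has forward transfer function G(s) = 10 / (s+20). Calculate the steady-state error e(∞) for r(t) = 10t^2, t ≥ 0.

infinity

The open loop has no poles at the origin → type 0 system.
For a type-0 system K_a = 0, so e_ss to a parabolic input is unbounded.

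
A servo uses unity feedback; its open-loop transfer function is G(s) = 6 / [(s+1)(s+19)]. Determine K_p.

The open loop has no poles at the origin → type 0 system.
K_p = lim_{s→0} G(s) = 6 / (1·19) = 6/19.

6/19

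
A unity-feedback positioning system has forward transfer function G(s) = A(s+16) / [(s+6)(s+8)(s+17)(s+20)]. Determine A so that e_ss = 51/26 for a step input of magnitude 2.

20

No free integrators in G(s): this is a type 0 system.
K_p = lim_{s→0} G(s) = A·16 / (6·8·17·20) = (1/1020)·A.
e_ss = 2/(1 + K_p) = 51/26 ⇒ 1 + (1/1020)·A = 52/51 ⇒ A = 20.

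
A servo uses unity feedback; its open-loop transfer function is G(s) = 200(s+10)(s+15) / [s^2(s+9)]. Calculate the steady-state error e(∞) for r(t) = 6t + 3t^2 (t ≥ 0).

0.0018

G(s) has two factors of s in the denominator, so the system is type 2. Treating each term separately:
  • 6t: tracked with zero error.
  • 3t^2: e_ss = 6/K_a with K_a=10000/3 → 0.0018.
Total e_ss = 0.0018.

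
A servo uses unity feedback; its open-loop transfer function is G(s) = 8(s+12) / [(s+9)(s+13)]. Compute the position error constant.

32/39

System type = 0 (no poles at s=0).
K_p = lim_{s→0} G(s) = 8·12 / (9·13) = 32/39.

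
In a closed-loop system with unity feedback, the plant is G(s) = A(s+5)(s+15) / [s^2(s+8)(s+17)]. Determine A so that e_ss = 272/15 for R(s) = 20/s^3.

2

The open loop has two poles at the origin → type 2 system.
K_a = lim_{s→0} s^2·G(s) = A·5·15 / (8·17) = (75/136)·A.
e_ss = 20/K_a = 272/15 ⇒ K_a = 75/68 ⇒ A = (75/68)/(75/136) = 2.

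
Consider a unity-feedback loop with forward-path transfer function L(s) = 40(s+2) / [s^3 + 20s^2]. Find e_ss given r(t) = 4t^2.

2

Lowest-order denominator term is 20s^2, so the open loop has 2 poles at the origin → type 2 system.
K_a = lim_{s→0} s^2·L(s) = 40·2 / 20 = 4.
r(t) = 4t^2 gives R(s) = 8/s^3.
e_ss = 8/K_a = 8/4 = 2.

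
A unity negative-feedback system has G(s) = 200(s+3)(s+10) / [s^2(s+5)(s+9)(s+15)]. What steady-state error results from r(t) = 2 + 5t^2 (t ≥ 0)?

The open loop has two poles at the origin → type 2 system. Treating each term separately:
  • 2: tracked with zero error.
  • 5t^2: e_ss = 10/K_a with K_a=80/9 → 1.125.
Total e_ss = 1.125.

1.125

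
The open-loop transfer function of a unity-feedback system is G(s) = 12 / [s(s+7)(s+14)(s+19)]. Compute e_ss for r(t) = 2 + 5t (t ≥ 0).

4655/6

G(s) has one factor of s in the denominator, so the system is type 1. By superposition:
  • 2: tracked with zero error.
  • 5t: e_ss = 5/K_v with K_v=6/931 → 4655/6.
Total e_ss = 4655/6.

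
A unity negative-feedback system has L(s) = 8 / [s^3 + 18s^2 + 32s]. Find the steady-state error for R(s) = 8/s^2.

The denominator has no term below 32s — 1 pole at s=0, type 1.
K_v = lim_{s→0} s·L(s) = 8 / 32 = 0.25.
e_ss = 8/K_v = 8/0.25 = 32.

32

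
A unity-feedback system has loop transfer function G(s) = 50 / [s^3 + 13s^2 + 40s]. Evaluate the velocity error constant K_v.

1.25

The denominator has no term below 40s — 1 pole at s=0, type 1.
K_v = lim_{s→0} s·G(s) = 50 / 40 = 1.25.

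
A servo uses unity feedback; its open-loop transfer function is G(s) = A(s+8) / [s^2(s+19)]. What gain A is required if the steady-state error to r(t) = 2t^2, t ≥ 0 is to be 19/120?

The open loop has two poles at the origin → type 2 system.
K_a = lim_{s→0} s^2·G(s) = A·8 / (19) = (8/19)·A.
e_ss = 4/K_a = 19/120 ⇒ K_a = 480/19 ⇒ A = (480/19)/(8/19) = 60.

60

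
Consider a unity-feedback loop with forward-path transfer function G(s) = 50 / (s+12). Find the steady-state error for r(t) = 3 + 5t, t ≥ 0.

infinity

The open loop has no poles at the origin → type 0 system. Taking each input component in turn:
  • 3: e_ss = 3/(1+K_p) with K_p=25/6 → 18/31.
  • 5t: a type-0 system cannot track it, e_ss → ∞.
The unbounded component dominates.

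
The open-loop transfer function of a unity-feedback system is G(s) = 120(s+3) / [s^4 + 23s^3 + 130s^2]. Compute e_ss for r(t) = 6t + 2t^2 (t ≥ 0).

Factoring s^2 from the denominator leaves a polynomial with constant term 130, so the system is type 2. Taking each input component in turn:
  • 6t: tracked with zero error.
  • 2t^2: e_ss = 4/K_a with K_a=36/13 → 13/9.
Total e_ss = 13/9.

13/9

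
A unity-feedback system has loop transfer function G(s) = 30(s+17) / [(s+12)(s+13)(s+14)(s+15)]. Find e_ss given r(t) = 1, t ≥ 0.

1092/1109

System type = 0 (no poles at s=0).
K_p = lim_{s→0} G(s) = 30·17 / (12·13·14·15) = 17/1092.
e_ss = 1/(1 + K_p) = 1/(1109/1092) = 1092/1109.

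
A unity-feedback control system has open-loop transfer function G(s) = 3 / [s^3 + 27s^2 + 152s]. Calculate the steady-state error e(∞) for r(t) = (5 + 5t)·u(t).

760/3

Lowest-order denominator term is 152s, so the open loop has 1 pole at the origin → type 1 system. Treating each term separately:
  • 5: tracked with zero error.
  • 5t: e_ss = 5/K_v with K_v=3/152 → 760/3.
Total e_ss = 760/3.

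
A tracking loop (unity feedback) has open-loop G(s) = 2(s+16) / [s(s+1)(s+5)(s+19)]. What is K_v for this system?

32/95

The open loop has one pole at the origin → type 1 system.
K_v = lim_{s→0} s·G(s) = 2·16 / (1·5·19) = 32/95.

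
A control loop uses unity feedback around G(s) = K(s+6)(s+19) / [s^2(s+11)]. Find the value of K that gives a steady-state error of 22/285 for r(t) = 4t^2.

Two free integrators in G(s): this is a type 2 system.
K_a = lim_{s→0} s^2·G(s) = K·6·19 / (11) = (114/11)·K.
e_ss = 8/K_a = 22/285 ⇒ K_a = 1140/11 ⇒ K = (1140/11)/(114/11) = 10.

10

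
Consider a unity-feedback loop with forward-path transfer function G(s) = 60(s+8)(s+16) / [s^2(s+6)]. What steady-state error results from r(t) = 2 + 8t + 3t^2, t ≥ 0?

3/640

System type = 2 (two poles at s=0). Treating each term separately:
  • 2: tracked with zero error.
  • 8t: tracked with zero error.
  • 3t^2: e_ss = 6/K_a with K_a=1280 → 3/640.
Total e_ss = 3/640.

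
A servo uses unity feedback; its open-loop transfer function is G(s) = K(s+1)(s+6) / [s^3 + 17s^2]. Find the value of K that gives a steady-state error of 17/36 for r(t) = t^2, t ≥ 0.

The denominator has no term below 17s^2 — 2 poles at s=0, type 2.
K_a = lim_{s→0} s^2·G(s) = K·1·6 / 17 = (6/17)·K.
e_ss = 2/K_a = 17/36 ⇒ K_a = 72/17 ⇒ K = (72/17)/(6/17) = 12.

12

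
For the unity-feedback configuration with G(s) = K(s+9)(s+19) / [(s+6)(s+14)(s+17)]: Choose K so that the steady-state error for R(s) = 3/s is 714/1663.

G(s) has no factors of s in the denominator, so the system is type 0.
K_p = lim_{s→0} G(s) = K·9·19 / (6·14·17) = (57/476)·K.
e_ss = 3/(1 + K_p) = 714/1663 ⇒ 1 + (57/476)·K = 1663/238 ⇒ K = 50.

50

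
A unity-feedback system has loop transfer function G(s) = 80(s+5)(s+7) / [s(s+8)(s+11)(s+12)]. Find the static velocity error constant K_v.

The open loop has one pole at the origin → type 1 system.
K_v = lim_{s→0} s·G(s) = 80·5·7 / (8·11·12) = 175/66.

175/66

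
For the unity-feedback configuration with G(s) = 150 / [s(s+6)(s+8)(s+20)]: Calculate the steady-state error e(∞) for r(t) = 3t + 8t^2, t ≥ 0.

The open loop has one pole at the origin → type 1 system. Taking each input component in turn:
  • 3t: e_ss = 3/K_v with K_v=5/32 → 19.2.
  • 8t^2: a type-1 system cannot track it, e_ss → ∞.
The unbounded component dominates.

infinity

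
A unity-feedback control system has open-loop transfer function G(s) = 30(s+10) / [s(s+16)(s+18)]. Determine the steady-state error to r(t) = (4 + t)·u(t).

The open loop has one pole at the origin → type 1 system. Treating each term separately:
  • 4: tracked with zero error.
  • t: e_ss = 1/K_v with K_v=25/24 → 0.96.
Total e_ss = 0.96.

0.96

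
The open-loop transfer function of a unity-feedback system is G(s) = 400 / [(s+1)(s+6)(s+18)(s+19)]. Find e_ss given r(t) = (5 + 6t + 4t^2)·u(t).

System type = 0 (no poles at s=0). Treating each term separately:
  • 5: e_ss = 5/(1+K_p) with K_p=100/513 → 2565/613.
  • 6t: a type-0 system cannot track it, e_ss → ∞.
  • 4t^2: a type-0 system cannot track it, e_ss → ∞.
The unbounded component dominates.

infinity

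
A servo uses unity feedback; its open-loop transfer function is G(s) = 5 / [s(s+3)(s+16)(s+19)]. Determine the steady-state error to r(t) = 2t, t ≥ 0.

364.8

System type = 1 (one pole at s=0).
K_v = lim_{s→0} s·G(s) = 5 / (3·16·19) = 5/912.
e_ss = 2/K_v = 2/(5/912) = 364.8.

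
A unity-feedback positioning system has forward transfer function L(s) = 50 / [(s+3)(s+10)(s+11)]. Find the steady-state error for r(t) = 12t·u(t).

No free integrators in L(s): this is a type 0 system.
K_v = lim_{s→0} s·L(s) = 0; the steady-state error to this ramp input grows without bound.

infinity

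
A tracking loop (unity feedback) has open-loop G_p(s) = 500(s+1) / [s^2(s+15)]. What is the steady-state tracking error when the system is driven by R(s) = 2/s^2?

0

G_p(s) has two factors of s in the denominator, so the system is type 2.
K_v = ∞ for a type-2 system; e_ss to a ramp is zero.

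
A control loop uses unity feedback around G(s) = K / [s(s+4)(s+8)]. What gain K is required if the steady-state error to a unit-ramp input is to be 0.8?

40

System type = 1 (one pole at s=0).
K_v = lim_{s→0} s·G(s) = K / (4·8) = (1/32)·K.
e_ss = 1/K_v = 0.8 ⇒ K_v = 1.25 ⇒ K = 1.25/(1/32) = 40.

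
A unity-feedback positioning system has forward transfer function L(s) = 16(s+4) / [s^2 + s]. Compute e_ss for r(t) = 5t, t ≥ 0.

Lowest-order denominator term is s, so the open loop has 1 pole at the origin → type 1 system.
K_v = lim_{s→0} s·L(s) = 16·4 / 1 = 64.
e_ss = 5/K_v = 5/64.

5/64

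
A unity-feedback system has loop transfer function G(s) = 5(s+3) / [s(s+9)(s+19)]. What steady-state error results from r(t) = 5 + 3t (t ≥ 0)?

34.2

System type = 1 (one pole at s=0). Taking each input component in turn:
  • 5: tracked with zero error.
  • 3t: e_ss = 3/K_v with K_v=5/57 → 34.2.
Total e_ss = 34.2.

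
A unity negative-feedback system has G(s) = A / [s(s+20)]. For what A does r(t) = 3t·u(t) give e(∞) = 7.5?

The open loop has one pole at the origin → type 1 system.
K_v = lim_{s→0} s·G(s) = A / (20) = 0.05·A.
e_ss = 3/K_v = 7.5 ⇒ K_v = 0.4 ⇒ A = 0.4/0.05 = 8.

8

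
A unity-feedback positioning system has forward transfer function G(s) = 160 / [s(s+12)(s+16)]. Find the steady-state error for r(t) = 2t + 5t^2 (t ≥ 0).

G(s) has one factor of s in the denominator, so the system is type 1. By superposition:
  • 2t: e_ss = 2/K_v with K_v=5/6 → 2.4.
  • 5t^2: a type-1 system cannot track it, e_ss → ∞.
The unbounded component dominates.

infinity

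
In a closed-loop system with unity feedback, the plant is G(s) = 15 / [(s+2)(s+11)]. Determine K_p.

G(s) has no factors of s in the denominator, so the system is type 0.
K_p = lim_{s→0} G(s) = 15 / (2·11) = 15/22.

15/22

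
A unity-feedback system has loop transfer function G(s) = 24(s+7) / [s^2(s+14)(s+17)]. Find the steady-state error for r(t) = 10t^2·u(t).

85/3

The open loop has two poles at the origin → type 2 system.
K_a = lim_{s→0} s^2·G(s) = 24·7 / (14·17) = 12/17.
r(t) = 10t^2 gives R(s) = 20/s^3.
e_ss = 20/K_a = 20/(12/17) = 85/3.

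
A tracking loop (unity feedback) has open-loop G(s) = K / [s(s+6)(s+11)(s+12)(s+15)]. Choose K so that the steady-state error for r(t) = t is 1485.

8

System type = 1 (one pole at s=0).
K_v = lim_{s→0} s·G(s) = K / (6·11·12·15) = (1/11880)·K.
e_ss = 1/K_v = 1485 ⇒ K_v = 1/1485 ⇒ K = (1/1485)/(1/11880) = 8.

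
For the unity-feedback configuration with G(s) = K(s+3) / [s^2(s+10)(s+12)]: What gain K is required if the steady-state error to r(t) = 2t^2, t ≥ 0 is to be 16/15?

Two free integrators in G(s): this is a type 2 system.
K_a = lim_{s→0} s^2·G(s) = K·3 / (10·12) = 0.025·K.
e_ss = 4/K_a = 16/15 ⇒ K_a = 3.75 ⇒ K = 3.75/0.025 = 150.

150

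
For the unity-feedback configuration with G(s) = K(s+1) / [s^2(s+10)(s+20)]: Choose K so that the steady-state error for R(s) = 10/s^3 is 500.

Two free integrators in G(s): this is a type 2 system.
K_a = lim_{s→0} s^2·G(s) = K·1 / (10·20) = 0.005·K.
e_ss = 10/K_a = 500 ⇒ K_a = 0.02 ⇒ K = 0.02/0.005 = 4.

4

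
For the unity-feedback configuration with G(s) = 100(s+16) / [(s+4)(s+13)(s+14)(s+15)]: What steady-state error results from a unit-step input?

273/313

G(s) has no factors of s in the denominator, so the system is type 0.
K_p = lim_{s→0} G(s) = 100·16 / (4·13·14·15) = 40/273.
e_ss = 1/(1 + K_p) = 1/(313/273) = 273/313.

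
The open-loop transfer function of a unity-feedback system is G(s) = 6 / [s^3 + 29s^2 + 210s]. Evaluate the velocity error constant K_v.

1/35

Factoring s from the denominator leaves a polynomial with constant term 210, so the system is type 1.
K_v = lim_{s→0} s·G(s) = 6 / 210 = 1/35.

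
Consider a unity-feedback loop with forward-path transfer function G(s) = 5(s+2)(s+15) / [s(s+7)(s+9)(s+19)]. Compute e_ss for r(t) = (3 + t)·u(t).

The open loop has one pole at the origin → type 1 system. By superposition:
  • 3: tracked with zero error.
  • t: e_ss = 1/K_v with K_v=50/399 → 7.98.
Total e_ss = 7.98.

7.98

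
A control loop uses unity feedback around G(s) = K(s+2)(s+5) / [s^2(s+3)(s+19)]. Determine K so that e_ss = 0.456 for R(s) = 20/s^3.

250

G(s) has two factors of s in the denominator, so the system is type 2.
K_a = lim_{s→0} s^2·G(s) = K·2·5 / (3·19) = (10/57)·K.
e_ss = 20/K_a = 0.456 ⇒ K_a = 2500/57 ⇒ K = (2500/57)/(10/57) = 250.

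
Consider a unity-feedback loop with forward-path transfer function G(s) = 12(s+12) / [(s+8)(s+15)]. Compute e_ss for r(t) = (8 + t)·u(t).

infinity

G(s) has no factors of s in the denominator, so the system is type 0. By superposition:
  • 8: e_ss = 8/(1+K_p) with K_p=1.2 → 40/11.
  • t: a type-0 system cannot track it, e_ss → ∞.
The unbounded component dominates.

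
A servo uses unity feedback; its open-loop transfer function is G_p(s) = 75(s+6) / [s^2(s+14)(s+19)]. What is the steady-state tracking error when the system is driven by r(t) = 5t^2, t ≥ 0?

266/45

G_p(s) has two factors of s in the denominator, so the system is type 2.
K_a = lim_{s→0} s^2·G_p(s) = 75·6 / (14·19) = 225/133.
r(t) = 5t^2 gives R(s) = 10/s^3.
e_ss = 10/K_a = 10/(225/133) = 266/45.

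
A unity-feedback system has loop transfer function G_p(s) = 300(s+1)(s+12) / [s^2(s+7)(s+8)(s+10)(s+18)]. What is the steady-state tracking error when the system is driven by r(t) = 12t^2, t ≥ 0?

67.2

Two free integrators in G_p(s): this is a type 2 system.
K_a = lim_{s→0} s^2·G_p(s) = 300·1·12 / (7·8·10·18) = 5/14.
r(t) = 12t^2 gives R(s) = 24/s^3.
e_ss = 24/K_a = 24/(5/14) = 67.2.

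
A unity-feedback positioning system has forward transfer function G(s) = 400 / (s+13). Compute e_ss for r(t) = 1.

13/413

No free integrators in G(s): this is a type 0 system.
K_p = lim_{s→0} G(s) = 400 / (13) = 400/13.
e_ss = 1/(1 + K_p) = 1/(413/13) = 13/413.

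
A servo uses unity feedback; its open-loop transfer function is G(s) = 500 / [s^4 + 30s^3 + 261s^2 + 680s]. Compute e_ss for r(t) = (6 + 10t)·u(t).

Lowest-order denominator term is 680s, so the open loop has 1 pole at the origin → type 1 system. Taking each input component in turn:
  • 6: tracked with zero error.
  • 10t: e_ss = 10/K_v with K_v=25/34 → 13.6.
Total e_ss = 13.6.

13.6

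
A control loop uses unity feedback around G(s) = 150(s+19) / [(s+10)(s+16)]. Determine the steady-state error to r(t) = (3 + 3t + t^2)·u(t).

infinity

The open loop has no poles at the origin → type 0 system. Treating each term separately:
  • 3: e_ss = 3/(1+K_p) with K_p=17.8125 → 48/301.
  • 3t: a type-0 system cannot track it, e_ss → ∞.
  • t^2: a type-0 system cannot track it, e_ss → ∞.
The unbounded component dominates.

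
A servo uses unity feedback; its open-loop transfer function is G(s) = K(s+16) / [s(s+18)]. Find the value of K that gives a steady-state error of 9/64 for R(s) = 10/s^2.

80

One free integrator in G(s): this is a type 1 system.
K_v = lim_{s→0} s·G(s) = K·16 / (18) = (8/9)·K.
e_ss = 10/K_v = 9/64 ⇒ K_v = 640/9 ⇒ K = (640/9)/(8/9) = 80.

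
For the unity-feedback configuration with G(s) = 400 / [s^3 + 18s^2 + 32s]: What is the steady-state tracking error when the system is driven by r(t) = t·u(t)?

Factoring s from the denominator leaves a polynomial with constant term 32, so the system is type 1.
K_v = lim_{s→0} s·G(s) = 400 / 32 = 12.5.
e_ss = 1/K_v = 1/12.5 = 0.08.

0.08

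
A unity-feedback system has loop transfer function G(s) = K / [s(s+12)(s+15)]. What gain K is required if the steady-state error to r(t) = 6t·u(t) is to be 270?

4

The open loop has one pole at the origin → type 1 system.
K_v = lim_{s→0} s·G(s) = K / (12·15) = (1/180)·K.
e_ss = 6/K_v = 270 ⇒ K_v = 1/45 ⇒ K = (1/45)/(1/180) = 4.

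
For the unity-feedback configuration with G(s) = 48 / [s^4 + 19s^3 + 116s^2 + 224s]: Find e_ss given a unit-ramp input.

14/3

Factoring s from the denominator leaves a polynomial with constant term 224, so the system is type 1.
K_v = lim_{s→0} s·G(s) = 48 / 224 = 3/14.
e_ss = 1/K_v = 1/(3/14) = 14/3.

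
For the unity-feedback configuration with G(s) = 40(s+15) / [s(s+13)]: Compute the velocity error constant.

System type = 1 (one pole at s=0).
K_v = lim_{s→0} s·G(s) = 40·15 / (13) = 600/13.

600/13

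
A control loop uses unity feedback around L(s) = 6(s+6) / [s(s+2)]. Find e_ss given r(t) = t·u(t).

1/18

The open loop has one pole at the origin → type 1 system.
K_v = lim_{s→0} s·L(s) = 6·6 / (2) = 18.
e_ss = 1/K_v = 1/18.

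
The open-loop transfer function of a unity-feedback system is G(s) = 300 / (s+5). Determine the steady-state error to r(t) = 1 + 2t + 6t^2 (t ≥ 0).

No free integrators in G(s): this is a type 0 system. Treating each term separately:
  • 1: e_ss = 1/(1+K_p) with K_p=60 → 1/61.
  • 2t: a type-0 system cannot track it, e_ss → ∞.
  • 6t^2: a type-0 system cannot track it, e_ss → ∞.
The unbounded component dominates.

infinity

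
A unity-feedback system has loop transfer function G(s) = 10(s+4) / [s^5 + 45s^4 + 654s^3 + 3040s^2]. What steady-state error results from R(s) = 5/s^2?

Lowest-order denominator term is 3040s^2, so the open loop has 2 poles at the origin → type 2 system.
K_v = ∞ for a type-2 system; e_ss to a ramp is zero.

0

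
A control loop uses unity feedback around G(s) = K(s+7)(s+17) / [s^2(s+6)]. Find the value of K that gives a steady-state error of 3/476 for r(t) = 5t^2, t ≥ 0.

Two free integrators in G(s): this is a type 2 system.
K_a = lim_{s→0} s^2·G(s) = K·7·17 / (6) = (119/6)·K.
e_ss = 10/K_a = 3/476 ⇒ K_a = 4760/3 ⇒ K = (4760/3)/(119/6) = 80.

80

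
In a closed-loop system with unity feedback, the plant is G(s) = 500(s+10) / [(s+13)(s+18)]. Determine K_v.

0

System type = 0 (no poles at s=0).
K_v = lim_{s→0} s·G(s) = 0 (the extra factor of s kills the finite limit).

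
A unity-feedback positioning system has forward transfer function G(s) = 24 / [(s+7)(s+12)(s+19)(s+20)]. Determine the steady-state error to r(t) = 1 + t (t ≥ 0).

G(s) has no factors of s in the denominator, so the system is type 0. By superposition:
  • 1: e_ss = 1/(1+K_p) with K_p=1/1330 → 1330/1331.
  • t: a type-0 system cannot track it, e_ss → ∞.
The unbounded component dominates.

infinity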